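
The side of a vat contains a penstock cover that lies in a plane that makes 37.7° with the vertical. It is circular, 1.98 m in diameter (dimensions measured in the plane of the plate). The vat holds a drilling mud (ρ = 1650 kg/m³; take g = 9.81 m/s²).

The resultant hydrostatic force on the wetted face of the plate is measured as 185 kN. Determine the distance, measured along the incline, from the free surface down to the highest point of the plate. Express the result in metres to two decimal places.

γ = ρg = 1650 × 9.81 / 1000 = 16.1865 kN/m³.
A = π(0.99)² = 3.07907 m².
From F = γ·h_c·A, the centroid depth is h_c = 185/(16.1865 × 3.07907) = 3.71193 m.
The plate makes 37.7° with the vertical, i.e. θ = 90° − 37.7° = 52.3° to the horizontal. Measuring y along the incline from the free-surface line, vertical depth h = y·sinθ with sinθ = 0.791224.
Along the incline, y_c = h_c/sinθ = 3.71193/0.791224 = 4.69138 m.
The centroid is at the centre, 0.99 m below the top of the plate, so the highest point sits at y_top = 4.69138 − 0.99 = 3.70138 m along the incline.

y_top ≈ 3.70 m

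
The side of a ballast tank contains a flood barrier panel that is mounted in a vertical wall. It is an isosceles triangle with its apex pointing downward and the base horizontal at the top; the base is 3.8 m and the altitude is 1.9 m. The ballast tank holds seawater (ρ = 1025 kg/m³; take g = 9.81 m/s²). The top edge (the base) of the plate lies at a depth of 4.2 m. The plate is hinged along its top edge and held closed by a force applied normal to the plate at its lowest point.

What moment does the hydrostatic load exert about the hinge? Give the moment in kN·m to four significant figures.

M ≈ 118.4 kN·m

γ = ρg = 1025 × 9.81 / 1000 = 10.05525 kN/m³.
With the apex down, the centroid sits h/3 = 1.9/3 = 0.633333 m below the base (the top edge), so the centroid depth is h_c = 4.2 + 0.633333 = 4.83333 m.
A = ½ × 3.8 × 1.9 = 3.61 m².
Resultant F = γ·h_c·A = 10.05525 × 4.83333 × 3.61 = 175.447 kN.
I_c = b·h³/36 = 3.8 × 1.9³/36 = 0.724006 m⁴.
Centre of pressure: y_p = y_c + I_c/(y_c·A) = 4.83333 + 0.724006/(4.83333 × 3.61) = 4.83333 + 0.0414943 = 4.87482 m along the plane.
The resultant acts 0.633333 + 0.0414943 = 0.674827 m (along the plate) below the hinge at the top edge, so the moment about the hinge is M = F × 0.674827 = 175.447 × 0.674827 = 118.396 kN·m.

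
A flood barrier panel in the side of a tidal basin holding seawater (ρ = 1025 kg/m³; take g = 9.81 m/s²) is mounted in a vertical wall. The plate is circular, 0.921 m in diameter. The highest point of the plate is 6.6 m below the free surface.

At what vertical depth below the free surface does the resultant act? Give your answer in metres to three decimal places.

h_p = 7.068 m

γ = ρg = 1025 × 9.81 / 1000 = 10.05525 kN/m³.
The centroid is at the centre, 0.4605 m below the top of the plate, so the centroid depth is h_c = 6.6 + 0.4605 = 7.0605 m.
A = π(0.4605)² = 0.666207 m².
Resultant F = γ·h_c·A = 10.05525 × 7.0605 × 0.666207 = 47.2974 kN.
I_c = πr⁴/4 = π × 0.4605⁴/4 = 0.035319 m⁴.
Centre of pressure: y_p = y_c + I_c/(y_c·A) = 7.0605 + 0.035319/(7.0605 × 0.666207) = 7.0605 + 0.00750868 = 7.06801 m along the plane.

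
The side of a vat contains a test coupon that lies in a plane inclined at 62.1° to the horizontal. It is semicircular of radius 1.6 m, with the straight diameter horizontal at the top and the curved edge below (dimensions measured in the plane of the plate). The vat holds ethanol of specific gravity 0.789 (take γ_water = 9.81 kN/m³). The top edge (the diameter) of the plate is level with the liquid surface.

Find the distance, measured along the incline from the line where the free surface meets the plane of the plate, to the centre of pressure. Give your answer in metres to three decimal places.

γ = 0.789 × 9.81 = 7.74009 kN/m³.
Let θ = 62.1° be the plate's angle to the horizontal; measure y along the incline from where the plane meets the free surface. Vertical depth h = y·sinθ with sinθ = 0.883766.
The centroid of a semicircle lies 4r/(3π) = 0.679061 m from the diameter, here below the top edge, so y_c = 0.679061 m and h_c = 0.679061 × 0.883766 = 0.600131 m.
A = πr²/2 = π × 1.6²/2 = 4.02124 m².
Resultant F = γ·h_c·A = 7.74009 × 0.600131 × 4.02124 = 18.6789 kN.
I_c = (π/8 − 8/(9π))·r⁴ = 0.109757 × 1.6⁴ = 0.719303 m⁴.
Centre of pressure: y_p = y_c + I_c/(y_c·A) = 0.679061 + 0.719303/(0.679061 × 4.02124) = 0.679061 + 0.263417 = 0.942478 m along the plane.

y_p = 0.942 m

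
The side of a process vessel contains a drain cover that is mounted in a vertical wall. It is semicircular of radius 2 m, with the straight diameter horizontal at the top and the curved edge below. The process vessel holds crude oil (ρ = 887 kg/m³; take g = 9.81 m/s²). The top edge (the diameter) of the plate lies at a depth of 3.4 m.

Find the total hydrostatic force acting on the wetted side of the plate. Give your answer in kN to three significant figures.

F ≈ 232 kN

γ = ρg = 887 × 9.81 / 1000 = 8.70147 kN/m³.
The centroid of a semicircle lies 4r/(3π) = 0.848826 m from the diameter, here below the top edge, so the centroid depth is h_c = 3.4 + 0.848826 = 4.24883 m.
A = πr²/2 = π × 2²/2 = 6.28319 m².
Resultant F = γ·h_c·A = 8.70147 × 4.24883 × 6.28319 = 232.296 kN.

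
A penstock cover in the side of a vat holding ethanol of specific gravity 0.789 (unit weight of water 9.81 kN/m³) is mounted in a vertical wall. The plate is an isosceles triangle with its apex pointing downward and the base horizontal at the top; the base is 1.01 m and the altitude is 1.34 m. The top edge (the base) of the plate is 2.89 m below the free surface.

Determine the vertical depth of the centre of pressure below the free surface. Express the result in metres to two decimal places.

γ = 0.789 × 9.81 = 7.74009 kN/m³.
With the apex down, the centroid sits h/3 = 1.34/3 = 0.446667 m below the base (the top edge), so the centroid depth is h_c = 2.89 + 0.446667 = 3.33667 m.
A = ½ × 1.01 × 1.34 = 0.6767 m².
Resultant F = γ·h_c·A = 7.74009 × 3.33667 × 0.6767 = 17.4765 kN.
I_c = b·h³/36 = 1.01 × 1.34³/36 = 0.0675046 m⁴.
Centre of pressure: y_p = y_c + I_c/(y_c·A) = 3.33667 + 0.0675046/(3.33667 × 0.6767) = 3.33667 + 0.0298967 = 3.36657 m along the plane.

h_p = 3.37 m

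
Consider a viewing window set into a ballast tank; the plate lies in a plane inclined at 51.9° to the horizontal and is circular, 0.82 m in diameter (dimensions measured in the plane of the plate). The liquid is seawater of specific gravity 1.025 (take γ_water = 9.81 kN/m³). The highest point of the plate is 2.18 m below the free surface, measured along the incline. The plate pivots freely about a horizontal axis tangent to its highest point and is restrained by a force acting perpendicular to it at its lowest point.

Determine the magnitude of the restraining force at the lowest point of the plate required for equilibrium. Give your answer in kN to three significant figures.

γ = 1.025 × 9.81 = 10.05525 kN/m³.
Let θ = 51.9° be the plate's angle to the horizontal; measure y along the incline from where the plane meets the free surface. Vertical depth h = y·sinθ with sinθ = 0.786935.
The centroid is at the centre, 0.41 m below the top of the plate, so y_c = 2.18 + 0.41 = 2.59 m and h_c = 2.59 × 0.786935 = 2.03816 m.
A = π(0.41)² = 0.528102 m².
Resultant F = γ·h_c·A = 10.05525 × 2.03816 × 0.528102 = 10.823 kN.
I_c = πr⁴/4 = π × 0.41⁴/4 = 0.0221935 m⁴.
Centre of pressure: y_p = y_c + I_c/(y_c·A) = 2.59 + 0.0221935/(2.59 × 0.528102) = 2.59 + 0.0162259 = 2.60623 m along the plane.
The resultant acts 0.41 + 0.0162259 = 0.426226 m (along the plate) below the hinge at the top edge, so the moment about the hinge is M = F × 0.426226 = 10.823 × 0.426226 = 4.61304 kN·m.
A normal force at the bottom, 0.82 m from the hinge, must supply this moment: P = 4.61304/0.82 = 5.62566 kN.

P ≈ 5.63 kN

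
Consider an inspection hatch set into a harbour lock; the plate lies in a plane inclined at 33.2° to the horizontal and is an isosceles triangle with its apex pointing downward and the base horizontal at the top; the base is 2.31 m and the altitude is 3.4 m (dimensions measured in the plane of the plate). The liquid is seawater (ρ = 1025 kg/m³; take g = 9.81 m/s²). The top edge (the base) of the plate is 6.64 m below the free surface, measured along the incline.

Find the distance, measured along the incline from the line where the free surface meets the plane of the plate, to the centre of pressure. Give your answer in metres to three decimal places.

γ = ρg = 1025 × 9.81 / 1000 = 10.05525 kN/m³.
Let θ = 33.2° be the plate's angle to the horizontal; measure y along the incline from where the plane meets the free surface. Vertical depth h = y·sinθ with sinθ = 0.547563.
With the apex down, the centroid sits h/3 = 3.4/3 = 1.13333 m below the base (the top edge), so y_c = 6.64 + 1.13333 = 7.77333 m and h_c = 7.77333 × 0.547563 = 4.25639 m.
A = ½ × 2.31 × 3.4 = 3.927 m².
Resultant F = γ·h_c·A = 10.05525 × 4.25639 × 3.927 = 168.072 kN.
I_c = b·h³/36 = 2.31 × 3.4³/36 = 2.52201 m⁴.
Centre of pressure: y_p = y_c + I_c/(y_c·A) = 7.77333 + 2.52201/(7.77333 × 3.927) = 7.77333 + 0.0826188 = 7.85595 m along the plane.

y_p = 7.856 m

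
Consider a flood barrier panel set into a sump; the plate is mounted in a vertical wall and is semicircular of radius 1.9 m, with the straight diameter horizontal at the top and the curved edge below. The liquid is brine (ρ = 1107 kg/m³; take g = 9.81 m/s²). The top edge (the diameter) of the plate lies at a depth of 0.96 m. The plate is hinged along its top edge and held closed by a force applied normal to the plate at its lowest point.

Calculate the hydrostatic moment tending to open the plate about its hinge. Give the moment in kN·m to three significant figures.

γ = ρg = 1107 × 9.81 / 1000 = 10.85967 kN/m³.
The centroid of a semicircle lies 4r/(3π) = 0.806385 m from the diameter, here below the top edge, so the centroid depth is h_c = 0.96 + 0.806385 = 1.76639 m.
A = πr²/2 = π × 1.9²/2 = 5.67057 m².
Resultant F = γ·h_c·A = 10.85967 × 1.76639 × 5.67057 = 108.775 kN.
I_c = (π/8 − 8/(9π))·r⁴ = 0.109757 × 1.9⁴ = 1.43036 m⁴.
Centre of pressure: y_p = y_c + I_c/(y_c·A) = 1.76639 + 1.43036/(1.76639 × 5.67057) = 1.76639 + 0.142801 = 1.90919 m along the plane.
The resultant acts 0.806385 + 0.142801 = 0.949186 m (along the plate) below the hinge at the top edge, so the moment about the hinge is M = F × 0.949186 = 108.775 × 0.949186 = 103.248 kN·m.

M ≈ 103 kN·m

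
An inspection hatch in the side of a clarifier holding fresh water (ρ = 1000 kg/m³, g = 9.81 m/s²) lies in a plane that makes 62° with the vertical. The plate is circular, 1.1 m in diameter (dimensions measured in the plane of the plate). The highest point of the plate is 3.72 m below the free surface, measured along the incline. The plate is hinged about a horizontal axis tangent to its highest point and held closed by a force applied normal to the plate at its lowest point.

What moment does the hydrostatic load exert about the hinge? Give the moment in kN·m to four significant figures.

M ≈ 10.61 kN·m

γ = ρg = 1000 × 9.81 = 9810 N/m³ = 9.81 kN/m³.
The plate makes 62° with the vertical, i.e. θ = 90° − 62° = 28° to the horizontal. Measuring y along the incline from the free-surface line, vertical depth h = y·sinθ with sinθ = 0.469472.
The centroid is at the centre, 0.55 m below the top of the plate, so y_c = 3.72 + 0.55 = 4.27 m and h_c = 4.27 × 0.469472 = 2.00465 m.
A = π(0.55)² = 0.950332 m².
Resultant F = γ·h_c·A = 9.81 × 2.00465 × 0.950332 = 18.6889 kN.
I_c = πr⁴/4 = π × 0.55⁴/4 = 0.0718688 m⁴.
Centre of pressure: y_p = y_c + I_c/(y_c·A) = 4.27 + 0.0718688/(4.27 × 0.950332) = 4.27 + 0.0177108 = 4.28771 m along the plane.
The resultant acts 0.55 + 0.0177108 = 0.567711 m (along the plate) below the hinge at the top edge, so the moment about the hinge is M = F × 0.567711 = 18.6889 × 0.567711 = 10.6099 kN·m.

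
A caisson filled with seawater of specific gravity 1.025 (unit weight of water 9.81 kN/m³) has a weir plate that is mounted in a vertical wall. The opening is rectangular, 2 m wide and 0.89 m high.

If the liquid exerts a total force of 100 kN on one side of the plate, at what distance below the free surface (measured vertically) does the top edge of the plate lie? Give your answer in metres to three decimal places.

d_top ≈ 5.142 m

γ = 1.025 × 9.81 = 10.05525 kN/m³.
A = 2 × 0.89 = 1.78 m².
From F = γ·h_c·A, the centroid depth is h_c = 100/(10.05525 × 1.78) = 5.58711 m.
The centroid lies 0.89/2 = 0.445 m below the top edge, so the top edge sits at h_top = 5.58711 − 0.445 = 5.14211 m below the surface.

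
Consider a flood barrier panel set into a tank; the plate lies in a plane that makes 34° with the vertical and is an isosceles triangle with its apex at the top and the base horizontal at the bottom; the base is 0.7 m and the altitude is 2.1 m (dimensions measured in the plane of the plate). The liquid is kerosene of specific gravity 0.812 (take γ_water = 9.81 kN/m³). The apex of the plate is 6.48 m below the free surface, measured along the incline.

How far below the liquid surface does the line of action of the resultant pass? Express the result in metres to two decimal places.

h_p = 6.56 m

γ = 0.812 × 9.81 = 7.96572 kN/m³.
The plate makes 34° with the vertical, i.e. θ = 90° − 34° = 56° to the horizontal. Measuring y along the incline from the free-surface line, vertical depth h = y·sinθ with sinθ = 0.829038.
With the apex up, the centroid sits 2h/3 = 2 × 2.1/3 = 1.4 m below the apex, so y_c = 6.48 + 1.4 = 7.88 m and h_c = 7.88 × 0.829038 = 6.53282 m.
A = ½ × 0.7 × 2.1 = 0.735 m².
Resultant F = γ·h_c·A = 7.96572 × 6.53282 × 0.735 = 38.2484 kN.
I_c = b·h³/36 = 0.7 × 2.1³/36 = 0.180075 m⁴.
Centre of pressure: y_p = y_c + I_c/(y_c·A) = 7.88 + 0.180075/(7.88 × 0.735) = 7.88 + 0.0310914 = 7.91109 m along the plane.
Vertically, h_p = y_p·sinθ = 7.91109 × 0.829038 = 6.55859 m.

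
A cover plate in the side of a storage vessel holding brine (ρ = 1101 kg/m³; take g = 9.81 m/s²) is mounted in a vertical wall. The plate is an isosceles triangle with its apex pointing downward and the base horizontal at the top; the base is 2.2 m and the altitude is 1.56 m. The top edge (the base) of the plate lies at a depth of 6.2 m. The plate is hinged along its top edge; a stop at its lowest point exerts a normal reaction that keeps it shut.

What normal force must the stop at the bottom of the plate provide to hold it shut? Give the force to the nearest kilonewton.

P ≈ 43 kN

γ = ρg = 1101 × 9.81 / 1000 = 10.80081 kN/m³.
With the apex down, the centroid sits h/3 = 1.56/3 = 0.52 m below the base (the top edge), so the centroid depth is h_c = 6.2 + 0.52 = 6.72 m.
A = ½ × 2.2 × 1.56 = 1.716 m².
Resultant F = γ·h_c·A = 10.80081 × 6.72 × 1.716 = 124.55 kN.
I_c = b·h³/36 = 2.2 × 1.56³/36 = 0.232003 m⁴.
Centre of pressure: y_p = y_c + I_c/(y_c·A) = 6.72 + 0.232003/(6.72 × 1.716) = 6.72 + 0.020119 = 6.74012 m along the plane.
The resultant acts 0.52 + 0.020119 = 0.540119 m (along the plate) below the hinge at the top edge, so the moment about the hinge is M = F × 0.540119 = 124.55 × 0.540119 = 67.2718 kN·m.
A normal force at the bottom, 1.56 m from the hinge, must supply this moment: P = 67.2718/1.56 = 43.1229 kN.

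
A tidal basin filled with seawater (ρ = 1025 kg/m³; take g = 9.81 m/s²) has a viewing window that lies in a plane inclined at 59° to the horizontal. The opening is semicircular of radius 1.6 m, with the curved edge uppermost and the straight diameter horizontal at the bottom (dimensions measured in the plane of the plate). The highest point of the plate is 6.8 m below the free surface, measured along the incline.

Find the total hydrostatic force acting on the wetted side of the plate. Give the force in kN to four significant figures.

γ = ρg = 1025 × 9.81 / 1000 = 10.05525 kN/m³.
Let θ = 59° be the plate's angle to the horizontal; measure y along the incline from where the plane meets the free surface. Vertical depth h = y·sinθ with sinθ = 0.857167.
The centroid lies 4r/(3π) = 0.679061 m above the diameter, so r − 4r/(3π) = 1.6 − 0.679061 = 0.920939 m below the topmost point, so y_c = 6.8 + 0.920939 = 7.72094 m and h_c = 7.72094 × 0.857167 = 6.61813 m.
A = πr²/2 = π × 1.6²/2 = 4.02124 m².
Resultant F = γ·h_c·A = 10.05525 × 6.61813 × 4.02124 = 267.601 kN.

F ≈ 267.6 kN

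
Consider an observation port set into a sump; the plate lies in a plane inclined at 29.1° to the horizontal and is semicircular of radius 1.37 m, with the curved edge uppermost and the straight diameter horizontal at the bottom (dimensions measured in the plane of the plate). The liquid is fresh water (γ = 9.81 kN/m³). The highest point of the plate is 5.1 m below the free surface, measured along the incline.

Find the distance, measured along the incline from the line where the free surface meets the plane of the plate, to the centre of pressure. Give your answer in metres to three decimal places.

y_p = 5.911 m

γ = 9.81 kN/m³.
Let θ = 29.1° be the plate's angle to the horizontal; measure y along the incline from where the plane meets the free surface. Vertical depth h = y·sinθ with sinθ = 0.486335.
The centroid lies 4r/(3π) = 0.581446 m above the diameter, so r − 4r/(3π) = 1.37 − 0.581446 = 0.788554 m below the topmost point, so y_c = 5.1 + 0.788554 = 5.88855 m and h_c = 5.88855 × 0.486335 = 2.86381 m.
A = πr²/2 = π × 1.37²/2 = 2.94823 m².
Resultant F = γ·h_c·A = 9.81 × 2.86381 × 2.94823 = 82.8275 kN.
I_c = (π/8 − 8/(9π))·r⁴ = 0.109757 × 1.37⁴ = 0.386647 m⁴.
Centre of pressure: y_p = y_c + I_c/(y_c·A) = 5.88855 + 0.386647/(5.88855 × 2.94823) = 5.88855 + 0.0222713 = 5.91082 m along the plane.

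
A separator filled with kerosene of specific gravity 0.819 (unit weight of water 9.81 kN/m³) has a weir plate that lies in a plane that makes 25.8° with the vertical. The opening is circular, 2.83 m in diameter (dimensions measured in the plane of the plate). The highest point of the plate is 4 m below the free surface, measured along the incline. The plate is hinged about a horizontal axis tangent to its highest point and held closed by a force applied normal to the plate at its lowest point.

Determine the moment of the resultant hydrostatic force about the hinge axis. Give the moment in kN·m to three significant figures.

γ = 0.819 × 9.81 = 8.03439 kN/m³.
The plate makes 25.8° with the vertical, i.e. θ = 90° − 25.8° = 64.2° to the horizontal. Measuring y along the incline from the free-surface line, vertical depth h = y·sinθ with sinθ = 0.900319.
The centroid is at the centre, 1.415 m below the top of the plate, so y_c = 4 + 1.415 = 5.415 m and h_c = 5.415 × 0.900319 = 4.87523 m.
A = π(1.415)² = 6.29018 m².
Resultant F = γ·h_c·A = 8.03439 × 4.87523 × 6.29018 = 246.383 kN.
I_c = πr⁴/4 = π × 1.415⁴/4 = 3.14859 m⁴.
Centre of pressure: y_p = y_c + I_c/(y_c·A) = 5.415 + 3.14859/(5.415 × 6.29018) = 5.415 + 0.0924389 = 5.50744 m along the plane.
The resultant acts 1.415 + 0.0924389 = 1.50744 m (along the plate) below the hinge at the top edge, so the moment about the hinge is M = F × 1.50744 = 246.383 × 1.50744 = 371.408 kN·m.

M ≈ 371 kN·m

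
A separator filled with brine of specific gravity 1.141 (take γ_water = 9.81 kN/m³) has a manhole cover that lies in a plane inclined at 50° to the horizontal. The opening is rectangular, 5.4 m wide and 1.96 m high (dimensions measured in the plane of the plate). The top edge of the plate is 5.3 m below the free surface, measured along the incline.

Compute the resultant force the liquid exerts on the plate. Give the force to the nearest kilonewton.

F ≈ 570 kN

γ = 1.141 × 9.81 = 11.19321 kN/m³.
Let θ = 50° be the plate's angle to the horizontal; measure y along the incline from where the plane meets the free surface. Vertical depth h = y·sinθ with sinθ = 0.766044.
The centroid lies 1.96/2 = 0.98 m below the top edge, so y_c = 5.3 + 0.98 = 6.28 m and h_c = 6.28 × 0.766044 = 4.81076 m.
A = 5.4 × 1.96 = 10.584 m².
Resultant F = γ·h_c·A = 11.19321 × 4.81076 × 10.584 = 569.926 kN.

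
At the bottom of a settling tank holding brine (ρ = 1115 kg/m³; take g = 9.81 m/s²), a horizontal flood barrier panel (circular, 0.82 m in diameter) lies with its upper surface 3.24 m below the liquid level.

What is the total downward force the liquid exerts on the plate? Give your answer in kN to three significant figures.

γ = ρg = 1115 × 9.81 / 1000 = 10.93815 kN/m³.
The plate is horizontal, so pressure is uniform at p = γ·h = 10.93815 × 3.24 = 35.4396 kN/m².
A = π(0.41)² = 0.528102 m².
F = p·A = 35.4396 × 0.528102 = 18.7157 kN.

F ≈ 18.7 kN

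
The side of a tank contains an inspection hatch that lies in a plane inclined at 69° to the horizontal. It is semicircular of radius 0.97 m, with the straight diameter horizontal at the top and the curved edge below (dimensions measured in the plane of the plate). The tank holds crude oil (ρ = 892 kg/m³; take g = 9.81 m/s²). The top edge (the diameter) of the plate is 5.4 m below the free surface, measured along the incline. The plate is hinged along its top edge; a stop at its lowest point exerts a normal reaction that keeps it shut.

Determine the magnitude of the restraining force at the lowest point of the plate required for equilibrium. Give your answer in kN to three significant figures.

P ≈ 30.6 kN

γ = ρg = 892 × 9.81 / 1000 = 8.75052 kN/m³.
Let θ = 69° be the plate's angle to the horizontal; measure y along the incline from where the plane meets the free surface. Vertical depth h = y·sinθ with sinθ = 0.933580.
The centroid of a semicircle lies 4r/(3π) = 0.411681 m from the diameter, here below the top edge, so y_c = 5.4 + 0.411681 = 5.81168 m and h_c = 5.81168 × 0.933580 = 5.42567 m.
A = πr²/2 = π × 0.97²/2 = 1.47796 m².
Resultant F = γ·h_c·A = 8.75052 × 5.42567 × 1.47796 = 70.1697 kN.
I_c = (π/8 − 8/(9π))·r⁴ = 0.109757 × 0.97⁴ = 0.0971671 m⁴.
Centre of pressure: y_p = y_c + I_c/(y_c·A) = 5.81168 + 0.0971671/(5.81168 × 1.47796) = 5.81168 + 0.0113124 = 5.82299 m along the plane.
The resultant acts 0.411681 + 0.0113124 = 0.422993 m (along the plate) below the hinge at the top edge, so the moment about the hinge is M = F × 0.422993 = 70.1697 × 0.422993 = 29.6813 kN·m.
A normal force at the bottom, 0.97 m from the hinge, must supply this moment: P = 29.6813/0.97 = 30.5993 kN.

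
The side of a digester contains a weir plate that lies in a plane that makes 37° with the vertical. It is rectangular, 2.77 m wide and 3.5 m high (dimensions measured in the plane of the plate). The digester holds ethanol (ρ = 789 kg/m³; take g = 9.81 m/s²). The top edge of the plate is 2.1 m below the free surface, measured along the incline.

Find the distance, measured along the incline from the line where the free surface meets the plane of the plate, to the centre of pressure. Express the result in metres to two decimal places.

γ = ρg = 789 × 9.81 / 1000 = 7.74009 kN/m³.
The plate makes 37° with the vertical, i.e. θ = 90° − 37° = 53° to the horizontal. Measuring y along the incline from the free-surface line, vertical depth h = y·sinθ with sinθ = 0.798636.
The centroid lies 3.5/2 = 1.75 m below the top edge, so y_c = 2.1 + 1.75 = 3.85 m and h_c = 3.85 × 0.798636 = 3.07475 m.
A = 2.77 × 3.5 = 9.695 m².
Resultant F = γ·h_c·A = 7.74009 × 3.07475 × 9.695 = 230.73 kN.
I_c = b·h³/12 = 2.77 × 3.5³/12 = 9.89698 m⁴.
Centre of pressure: y_p = y_c + I_c/(y_c·A) = 3.85 + 9.89698/(3.85 × 9.695) = 3.85 + 0.265152 = 4.11515 m along the plane.

y_p = 4.12 m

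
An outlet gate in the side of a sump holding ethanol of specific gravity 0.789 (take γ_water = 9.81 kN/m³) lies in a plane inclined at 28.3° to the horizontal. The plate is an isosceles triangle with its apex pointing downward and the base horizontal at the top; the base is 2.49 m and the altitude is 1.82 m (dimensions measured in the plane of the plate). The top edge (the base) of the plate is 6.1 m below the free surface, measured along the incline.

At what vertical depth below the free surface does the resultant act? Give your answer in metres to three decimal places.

h_p = 3.193 m

γ = 0.789 × 9.81 = 7.74009 kN/m³.
Let θ = 28.3° be the plate's angle to the horizontal; measure y along the incline from where the plane meets the free surface. Vertical depth h = y·sinθ with sinθ = 0.474088.
With the apex down, the centroid sits h/3 = 1.82/3 = 0.606667 m below the base (the top edge), so y_c = 6.1 + 0.606667 = 6.70667 m and h_c = 6.70667 × 0.474088 = 3.17955 m.
A = ½ × 2.49 × 1.82 = 2.2659 m².
Resultant F = γ·h_c·A = 7.74009 × 3.17955 × 2.2659 = 55.7638 kN.
I_c = b·h³/36 = 2.49 × 1.82³/36 = 0.416976 m⁴.
Centre of pressure: y_p = y_c + I_c/(y_c·A) = 6.70667 + 0.416976/(6.70667 × 2.2659) = 6.70667 + 0.0274387 = 6.73411 m along the plane.
Vertically, h_p = y_p·sinθ = 6.73411 × 0.474088 = 3.19256 m.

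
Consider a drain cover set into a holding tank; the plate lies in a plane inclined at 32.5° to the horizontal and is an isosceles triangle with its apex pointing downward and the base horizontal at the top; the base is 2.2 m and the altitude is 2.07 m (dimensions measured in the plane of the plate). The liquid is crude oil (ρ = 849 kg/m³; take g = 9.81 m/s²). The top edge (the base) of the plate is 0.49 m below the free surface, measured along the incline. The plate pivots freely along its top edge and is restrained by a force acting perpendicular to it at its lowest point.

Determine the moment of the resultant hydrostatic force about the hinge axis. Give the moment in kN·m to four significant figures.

M ≈ 10.72 kN·m

γ = ρg = 849 × 9.81 / 1000 = 8.32869 kN/m³.
Let θ = 32.5° be the plate's angle to the horizontal; measure y along the incline from where the plane meets the free surface. Vertical depth h = y·sinθ with sinθ = 0.537300.
With the apex down, the centroid sits h/3 = 2.07/3 = 0.69 m below the base (the top edge), so y_c = 0.49 + 0.69 = 1.18 m and h_c = 1.18 × 0.537300 = 0.634014 m.
A = ½ × 2.2 × 2.07 = 2.277 m².
Resultant F = γ·h_c·A = 8.32869 × 0.634014 × 2.277 = 12.0237 kN.
I_c = b·h³/36 = 2.2 × 2.07³/36 = 0.54204 m⁴.
Centre of pressure: y_p = y_c + I_c/(y_c·A) = 1.18 + 0.54204/(1.18 × 2.277) = 1.18 + 0.201737 = 1.38174 m along the plane.
The resultant acts 0.69 + 0.201737 = 0.891737 m (along the plate) below the hinge at the top edge, so the moment about the hinge is M = F × 0.891737 = 12.0237 × 0.891737 = 10.722 kN·m.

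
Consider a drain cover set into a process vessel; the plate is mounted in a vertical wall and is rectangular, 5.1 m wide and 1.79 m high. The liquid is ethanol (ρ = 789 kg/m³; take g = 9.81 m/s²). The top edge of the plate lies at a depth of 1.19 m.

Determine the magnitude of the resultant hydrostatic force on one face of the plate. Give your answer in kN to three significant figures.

γ = ρg = 789 × 9.81 / 1000 = 7.74009 kN/m³.
The centroid lies 1.79/2 = 0.895 m below the top edge, so the centroid depth is h_c = 1.19 + 0.895 = 2.085 m.
A = 5.1 × 1.79 = 9.129 m².
Resultant F = γ·h_c·A = 7.74009 × 2.085 × 9.129 = 147.325 kN.

F ≈ 147 kN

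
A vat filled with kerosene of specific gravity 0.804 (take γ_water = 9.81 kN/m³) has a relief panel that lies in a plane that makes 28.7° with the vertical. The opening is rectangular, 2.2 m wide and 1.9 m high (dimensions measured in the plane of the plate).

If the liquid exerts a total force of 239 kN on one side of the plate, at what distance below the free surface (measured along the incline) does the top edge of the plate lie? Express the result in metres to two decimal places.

γ = 0.804 × 9.81 = 7.88724 kN/m³.
A = 2.2 × 1.9 = 4.18 m².
From F = γ·h_c·A, the centroid depth is h_c = 239/(7.88724 × 4.18) = 7.24931 m.
The plate makes 28.7° with the vertical, i.e. θ = 90° − 28.7° = 61.3° to the horizontal. Measuring y along the incline from the free-surface line, vertical depth h = y·sinθ with sinθ = 0.877146.
Along the incline, y_c = h_c/sinθ = 7.24931/0.877146 = 8.26466 m.
The centroid lies 1.9/2 = 0.95 m below the top edge, so the top edge sits at y_top = 8.26466 − 0.95 = 7.31466 m along the incline.

y_top ≈ 7.31 m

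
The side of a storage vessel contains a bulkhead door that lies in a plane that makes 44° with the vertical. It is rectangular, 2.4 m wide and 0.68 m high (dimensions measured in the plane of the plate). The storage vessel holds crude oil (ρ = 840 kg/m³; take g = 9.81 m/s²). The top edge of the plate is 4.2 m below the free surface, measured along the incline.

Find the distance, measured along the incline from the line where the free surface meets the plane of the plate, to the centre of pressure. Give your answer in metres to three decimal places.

y_p = 4.548 m

γ = ρg = 840 × 9.81 / 1000 = 8.2404 kN/m³.
The plate makes 44° with the vertical, i.e. θ = 90° − 44° = 46° to the horizontal. Measuring y along the incline from the free-surface line, vertical depth h = y·sinθ with sinθ = 0.719340.
The centroid lies 0.68/2 = 0.34 m below the top edge, so y_c = 4.2 + 0.34 = 4.54 m and h_c = 4.54 × 0.719340 = 3.2658 m.
A = 2.4 × 0.68 = 1.632 m².
Resultant F = γ·h_c·A = 8.2404 × 3.2658 × 1.632 = 43.9196 kN.
I_c = b·h³/12 = 2.4 × 0.68³/12 = 0.0628864 m⁴.
Centre of pressure: y_p = y_c + I_c/(y_c·A) = 4.54 + 0.0628864/(4.54 × 1.632) = 4.54 + 0.00848752 = 4.54849 m along the plane.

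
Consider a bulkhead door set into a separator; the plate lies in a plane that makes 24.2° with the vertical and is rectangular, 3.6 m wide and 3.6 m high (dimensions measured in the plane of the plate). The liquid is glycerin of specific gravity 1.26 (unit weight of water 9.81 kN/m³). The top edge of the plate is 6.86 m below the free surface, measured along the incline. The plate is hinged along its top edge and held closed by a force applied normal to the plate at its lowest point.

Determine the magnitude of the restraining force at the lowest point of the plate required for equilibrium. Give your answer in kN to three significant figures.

γ = 1.26 × 9.81 = 12.3606 kN/m³.
The plate makes 24.2° with the vertical, i.e. θ = 90° − 24.2° = 65.8° to the horizontal. Measuring y along the incline from the free-surface line, vertical depth h = y·sinθ with sinθ = 0.912120.
The centroid lies 3.6/2 = 1.8 m below the top edge, so y_c = 6.86 + 1.8 = 8.66 m and h_c = 8.66 × 0.912120 = 7.89896 m.
A = 3.6 × 3.6 = 12.96 m².
Resultant F = γ·h_c·A = 12.3606 × 7.89896 × 12.96 = 1265.36 kN.
I_c = b·h³/12 = 3.6 × 3.6³/12 = 13.9968 m⁴.
Centre of pressure: y_p = y_c + I_c/(y_c·A) = 8.66 + 13.9968/(8.66 × 12.96) = 8.66 + 0.124711 = 8.78471 m along the plane.
The resultant acts 1.8 + 0.124711 = 1.92471 m (along the plate) below the hinge at the top edge, so the moment about the hinge is M = F × 1.92471 = 1265.36 × 1.92471 = 2435.45 kN·m.
A normal force at the bottom, 3.6 m from the hinge, must supply this moment: P = 2435.45/3.6 = 676.514 kN.

P ≈ 677 kN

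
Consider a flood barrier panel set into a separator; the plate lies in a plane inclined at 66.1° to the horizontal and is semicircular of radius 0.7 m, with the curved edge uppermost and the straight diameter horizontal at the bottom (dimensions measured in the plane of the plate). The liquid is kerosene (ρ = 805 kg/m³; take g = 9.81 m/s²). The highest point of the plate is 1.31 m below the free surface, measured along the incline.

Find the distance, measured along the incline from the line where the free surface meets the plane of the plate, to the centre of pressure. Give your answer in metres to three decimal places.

y_p = 1.733 m

γ = ρg = 805 × 9.81 / 1000 = 7.89705 kN/m³.
Let θ = 66.1° be the plate's angle to the horizontal; measure y along the incline from where the plane meets the free surface. Vertical depth h = y·sinθ with sinθ = 0.914254.
The centroid lies 4r/(3π) = 0.297089 m above the diameter, so r − 4r/(3π) = 0.7 − 0.297089 = 0.402911 m below the topmost point, so y_c = 1.31 + 0.402911 = 1.71291 m and h_c = 1.71291 × 0.914254 = 1.56603 m.
A = πr²/2 = π × 0.7²/2 = 0.76969 m².
Resultant F = γ·h_c·A = 7.89705 × 1.56603 × 0.76969 = 9.51877 kN.
I_c = (π/8 − 8/(9π))·r⁴ = 0.109757 × 0.7⁴ = 0.0263527 m⁴.
Centre of pressure: y_p = y_c + I_c/(y_c·A) = 1.71291 + 0.0263527/(1.71291 × 0.76969) = 1.71291 + 0.0199882 = 1.7329 m along the plane.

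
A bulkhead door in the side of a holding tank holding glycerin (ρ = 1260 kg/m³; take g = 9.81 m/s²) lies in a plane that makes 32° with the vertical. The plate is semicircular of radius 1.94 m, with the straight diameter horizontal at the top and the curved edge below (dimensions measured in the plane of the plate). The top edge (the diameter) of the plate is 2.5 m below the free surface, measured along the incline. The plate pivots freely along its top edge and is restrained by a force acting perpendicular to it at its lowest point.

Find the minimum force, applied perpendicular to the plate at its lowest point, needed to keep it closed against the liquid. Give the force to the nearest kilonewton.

γ = ρg = 1260 × 9.81 / 1000 = 12.3606 kN/m³.
The plate makes 32° with the vertical, i.e. θ = 90° − 32° = 58° to the horizontal. Measuring y along the incline from the free-surface line, vertical depth h = y·sinθ with sinθ = 0.848048.
The centroid of a semicircle lies 4r/(3π) = 0.823362 m from the diameter, here below the top edge, so y_c = 2.5 + 0.823362 = 3.32336 m and h_c = 3.32336 × 0.848048 = 2.81837 m.
A = πr²/2 = π × 1.94²/2 = 5.91185 m².
Resultant F = γ·h_c·A = 12.3606 × 2.81837 × 5.91185 = 205.95 kN.
I_c = (π/8 − 8/(9π))·r⁴ = 0.109757 × 1.94⁴ = 1.55467 m⁴.
Centre of pressure: y_p = y_c + I_c/(y_c·A) = 3.32336 + 1.55467/(3.32336 × 5.91185) = 3.32336 + 0.0791293 = 3.40249 m along the plane.
The resultant acts 0.823362 + 0.0791293 = 0.902491 m (along the plate) below the hinge at the top edge, so the moment about the hinge is M = F × 0.902491 = 205.95 × 0.902491 = 185.868 kN·m.
A normal force at the bottom, 1.94 m from the hinge, must supply this moment: P = 185.868/1.94 = 95.8082 kN.

P ≈ 96 kN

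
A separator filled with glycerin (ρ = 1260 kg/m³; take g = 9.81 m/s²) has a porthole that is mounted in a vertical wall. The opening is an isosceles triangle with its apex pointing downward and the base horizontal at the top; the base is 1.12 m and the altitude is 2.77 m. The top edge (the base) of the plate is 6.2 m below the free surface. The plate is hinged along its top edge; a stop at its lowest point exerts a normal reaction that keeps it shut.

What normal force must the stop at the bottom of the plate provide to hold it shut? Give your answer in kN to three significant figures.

γ = ρg = 1260 × 9.81 / 1000 = 12.3606 kN/m³.
With the apex down, the centroid sits h/3 = 2.77/3 = 0.923333 m below the base (the top edge), so the centroid depth is h_c = 6.2 + 0.923333 = 7.12333 m.
A = ½ × 1.12 × 2.77 = 1.5512 m².
Resultant F = γ·h_c·A = 12.3606 × 7.12333 × 1.5512 = 136.581 kN.
I_c = b·h³/36 = 1.12 × 2.77³/36 = 0.661233 m⁴.
Centre of pressure: y_p = y_c + I_c/(y_c·A) = 7.12333 + 0.661233/(7.12333 × 1.5512) = 7.12333 + 0.0598417 = 7.18317 m along the plane.
The resultant acts 0.923333 + 0.0598417 = 0.983175 m (along the plate) below the hinge at the top edge, so the moment about the hinge is M = F × 0.983175 = 136.581 × 0.983175 = 134.283 kN·m.
A normal force at the bottom, 2.77 m from the hinge, must supply this moment: P = 134.283/2.77 = 48.4776 kN.

P ≈ 48.5 kN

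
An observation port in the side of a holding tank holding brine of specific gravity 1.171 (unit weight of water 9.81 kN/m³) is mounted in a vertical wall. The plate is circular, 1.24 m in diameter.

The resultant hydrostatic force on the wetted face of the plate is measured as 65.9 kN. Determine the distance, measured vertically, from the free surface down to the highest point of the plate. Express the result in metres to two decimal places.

d_top ≈ 4.13 m

γ = 1.171 × 9.81 = 11.48751 kN/m³.
A = π(0.62)² = 1.20763 m².
From F = γ·h_c·A, the centroid depth is h_c = 65.9/(11.48751 × 1.20763) = 4.75035 m.
The centroid is at the centre, 0.62 m below the top of the plate, so the highest point sits at h_top = 4.75035 − 0.62 = 4.13035 m below the surface.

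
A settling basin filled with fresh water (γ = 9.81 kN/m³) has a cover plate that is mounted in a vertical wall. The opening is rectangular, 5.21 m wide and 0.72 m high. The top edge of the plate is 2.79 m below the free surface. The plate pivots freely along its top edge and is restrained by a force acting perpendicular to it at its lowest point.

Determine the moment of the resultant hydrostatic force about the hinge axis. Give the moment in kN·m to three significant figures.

M ≈ 43.3 kN·m

γ = 9.81 kN/m³.
The centroid lies 0.72/2 = 0.36 m below the top edge, so the centroid depth is h_c = 2.79 + 0.36 = 3.15 m.
A = 5.21 × 0.72 = 3.7512 m².
Resultant F = γ·h_c·A = 9.81 × 3.15 × 3.7512 = 115.918 kN.
I_c = b·h³/12 = 5.21 × 0.72³/12 = 0.162052 m⁴.
Centre of pressure: y_p = y_c + I_c/(y_c·A) = 3.15 + 0.162052/(3.15 × 3.7512) = 3.15 + 0.0137143 = 3.16371 m along the plane.
The resultant acts 0.36 + 0.0137143 = 0.373714 m (along the plate) below the hinge at the top edge, so the moment about the hinge is M = F × 0.373714 = 115.918 × 0.373714 = 43.3202 kN·m.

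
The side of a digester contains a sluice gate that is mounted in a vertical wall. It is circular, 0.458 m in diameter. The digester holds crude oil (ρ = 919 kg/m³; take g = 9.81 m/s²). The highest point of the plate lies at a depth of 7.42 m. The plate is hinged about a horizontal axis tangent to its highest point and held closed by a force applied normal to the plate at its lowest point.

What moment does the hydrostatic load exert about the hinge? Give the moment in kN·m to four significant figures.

M ≈ 2.621 kN·m

γ = ρg = 919 × 9.81 / 1000 = 9.01539 kN/m³.
The centroid is at the centre, 0.229 m below the top of the plate, so the centroid depth is h_c = 7.42 + 0.229 = 7.649 m.
A = π(0.229)² = 0.164748 m².
Resultant F = γ·h_c·A = 9.01539 × 7.649 × 0.164748 = 11.3608 kN.
I_c = πr⁴/4 = π × 0.229⁴/4 = 0.00215989 m⁴.
Centre of pressure: y_p = y_c + I_c/(y_c·A) = 7.649 + 0.00215989/(7.649 × 0.164748) = 7.649 + 0.00171398 = 7.65071 m along the plane.
The resultant acts 0.229 + 0.00171398 = 0.230714 m (along the plate) below the hinge at the top edge, so the moment about the hinge is M = F × 0.230714 = 11.3608 × 0.230714 = 2.6211 kN·m.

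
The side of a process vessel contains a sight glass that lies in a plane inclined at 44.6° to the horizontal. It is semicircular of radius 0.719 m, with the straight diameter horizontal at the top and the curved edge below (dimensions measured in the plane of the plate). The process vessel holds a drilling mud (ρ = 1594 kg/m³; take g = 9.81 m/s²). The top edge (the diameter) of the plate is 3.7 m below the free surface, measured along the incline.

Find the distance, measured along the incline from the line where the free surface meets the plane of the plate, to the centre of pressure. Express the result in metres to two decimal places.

γ = ρg = 1594 × 9.81 / 1000 = 15.63714 kN/m³.
Let θ = 44.6° be the plate's angle to the horizontal; measure y along the incline from where the plane meets the free surface. Vertical depth h = y·sinθ with sinθ = 0.702153.
The centroid of a semicircle lies 4r/(3π) = 0.305153 m from the diameter, here below the top edge, so y_c = 3.7 + 0.305153 = 4.00515 m and h_c = 4.00515 × 0.702153 = 2.81223 m.
A = πr²/2 = π × 0.719²/2 = 0.81204 m².
Resultant F = γ·h_c·A = 15.63714 × 2.81223 × 0.81204 = 35.7096 kN.
I_c = (π/8 − 8/(9π))·r⁴ = 0.109757 × 0.719⁴ = 0.0293324 m⁴.
Centre of pressure: y_p = y_c + I_c/(y_c·A) = 4.00515 + 0.0293324/(4.00515 × 0.81204) = 4.00515 + 0.00901885 = 4.01417 m along the plane.

y_p = 4.01 m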